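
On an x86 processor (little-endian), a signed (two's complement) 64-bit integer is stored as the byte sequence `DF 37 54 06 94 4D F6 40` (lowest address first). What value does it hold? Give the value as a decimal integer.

4681014160854890463

Little-endian stores the least-significant byte at the lowest address.
Reassemble most-significant byte first: 40 F6 4D 94 06 54 37 DF → 0x40F64D94065437DF.
0x40F64D94065437DF = 4681014160854890463.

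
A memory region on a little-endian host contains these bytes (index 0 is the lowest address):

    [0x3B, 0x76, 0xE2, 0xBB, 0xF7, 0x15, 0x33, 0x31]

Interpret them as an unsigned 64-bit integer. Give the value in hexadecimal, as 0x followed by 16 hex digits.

In little-endian order the low byte comes first in memory.
Reassemble most-significant byte first: 31 33 15 F7 BB E2 76 3B → 0x313315F7BBE2763B.

0x313315F7BBE2763B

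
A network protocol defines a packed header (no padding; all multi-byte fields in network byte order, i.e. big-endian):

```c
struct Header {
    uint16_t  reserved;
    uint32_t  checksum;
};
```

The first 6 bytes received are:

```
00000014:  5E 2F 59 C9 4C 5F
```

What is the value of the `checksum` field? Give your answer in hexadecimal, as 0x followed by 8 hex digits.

`checksum` follows `reserved` (2 bytes), so it starts at byte offset 2 and occupies 4 bytes.
Bytes at offsets 2..5: 59 C9 4C 5F.
Big-endian stores the most-significant byte at the lowest address.
The bytes are already most-significant first: 0x59C94C5F.

0x59C94C5F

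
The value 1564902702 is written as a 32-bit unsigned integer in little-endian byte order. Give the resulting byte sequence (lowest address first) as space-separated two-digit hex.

2E 85 46 5D

1564902702 in hexadecimal, padded to 32 bits, is 0x5D46852E.
Split into bytes (most-significant first): 5D 46 85 2E.
Little-endian stores the least-significant byte at the lowest address.
So at ascending addresses the bytes are 2E 85 46 5D.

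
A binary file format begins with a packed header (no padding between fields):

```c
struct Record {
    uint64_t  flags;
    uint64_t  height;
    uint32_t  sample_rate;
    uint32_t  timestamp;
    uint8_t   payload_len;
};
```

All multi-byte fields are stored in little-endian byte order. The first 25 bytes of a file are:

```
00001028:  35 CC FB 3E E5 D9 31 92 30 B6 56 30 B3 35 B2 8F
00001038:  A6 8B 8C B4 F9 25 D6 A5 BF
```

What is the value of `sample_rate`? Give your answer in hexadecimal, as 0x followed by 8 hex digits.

0xB48C8BA6

`sample_rate` follows `flags` (8 B), `height` (8 B), so it starts at offset 8 + 8 = 16 and occupies 4 bytes.
Bytes at offsets 16..19: A6 8B 8C B4.
Little-endian: lowest address holds the least-significant byte.
Reassemble most-significant byte first: B4 8C 8B A6 → 0xB48C8BA6.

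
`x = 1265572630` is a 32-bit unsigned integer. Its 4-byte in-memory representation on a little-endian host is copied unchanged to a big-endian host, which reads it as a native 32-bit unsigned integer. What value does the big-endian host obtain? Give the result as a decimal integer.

1265572630 in 32-bit hexadecimal is 0x4B6F1B16.
Stored little-endian, the bytes at ascending addresses are 16 1B 6F 4B.
Read back as big-endian, the last byte is least significant, giving 0x161B6F4B.
0x161B6F4B = 370896715.

370896715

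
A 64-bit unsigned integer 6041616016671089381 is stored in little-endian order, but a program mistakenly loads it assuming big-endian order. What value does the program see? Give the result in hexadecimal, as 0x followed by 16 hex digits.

0xE5A2FDDEC121D853

6041616016671089381 in 64-bit hexadecimal is 0x53D821C1DEFDA2E5.
Stored little-endian, the bytes at ascending addresses are E5 A2 FD DE C1 21 D8 53.
Read back as big-endian, the last byte is least significant, giving 0xE5A2FDDEC121D853.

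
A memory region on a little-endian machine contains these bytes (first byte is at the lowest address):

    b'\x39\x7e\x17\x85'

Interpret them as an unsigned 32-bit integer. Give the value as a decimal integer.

2232909369

Little-endian stores the least-significant byte at the lowest address.
Reassemble most-significant byte first: 85 17 7E 39 → 0x85177E39.
0x85177E39 = 2232909369.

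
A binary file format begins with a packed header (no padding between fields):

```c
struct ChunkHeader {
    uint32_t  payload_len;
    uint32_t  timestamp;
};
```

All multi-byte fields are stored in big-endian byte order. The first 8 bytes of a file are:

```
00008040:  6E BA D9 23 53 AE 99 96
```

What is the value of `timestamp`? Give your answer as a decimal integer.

1403951510

`timestamp` follows `payload_len` (4 bytes), so it starts at byte offset 4 and occupies 4 bytes.
Bytes at offsets 4..7: 53 AE 99 96.
Big-endian stores the most-significant byte at the lowest address.
The bytes are already most-significant first: 0x53AE9996.
0x53AE9996 = 1403951510.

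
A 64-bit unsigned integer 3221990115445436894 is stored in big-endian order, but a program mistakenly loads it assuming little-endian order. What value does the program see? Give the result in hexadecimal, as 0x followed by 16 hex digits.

3221990115445436894 in 64-bit hexadecimal is 0x2CB6CEF06CF1F1DE.
Stored big-endian, the bytes at ascending addresses are 2C B6 CE F0 6C F1 F1 DE.
Read back as little-endian, the first byte is least significant, giving 0xDEF1F16CF0CEB62C.

0xDEF1F16CF0CEB62C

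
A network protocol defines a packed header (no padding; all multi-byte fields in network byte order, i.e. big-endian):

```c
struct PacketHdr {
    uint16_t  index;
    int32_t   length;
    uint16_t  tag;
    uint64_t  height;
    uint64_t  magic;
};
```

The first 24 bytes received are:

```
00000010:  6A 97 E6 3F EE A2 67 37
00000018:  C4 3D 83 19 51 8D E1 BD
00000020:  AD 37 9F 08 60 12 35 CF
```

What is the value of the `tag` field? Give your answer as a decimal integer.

26423

`tag` follows `index` (2 B), `length` (4 B), so it starts at offset 2 + 4 = 6 and occupies 2 bytes.
Bytes at offsets 6..7: 67 37.
Big-endian stores the most-significant byte at the lowest address.
The bytes are already most-significant first: 0x6737.
0x6737 = 26423.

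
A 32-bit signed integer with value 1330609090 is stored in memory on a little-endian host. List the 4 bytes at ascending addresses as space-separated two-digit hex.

C2 7B 4F 4F

1330609090 in hexadecimal, padded to 32 bits, is 0x4F4F7BC2.
Split into bytes (most-significant first): 4F 4F 7B C2.
Little-endian: lowest address holds the least-significant byte.
So at ascending addresses the bytes are C2 7B 4F 4F.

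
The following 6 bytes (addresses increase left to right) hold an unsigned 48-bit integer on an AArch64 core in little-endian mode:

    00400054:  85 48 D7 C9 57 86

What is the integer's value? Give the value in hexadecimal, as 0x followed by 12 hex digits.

0x8657C9D74885

In little-endian order the low byte comes first in memory.
Reassemble most-significant byte first: 86 57 C9 D7 48 85 → 0x8657C9D74885.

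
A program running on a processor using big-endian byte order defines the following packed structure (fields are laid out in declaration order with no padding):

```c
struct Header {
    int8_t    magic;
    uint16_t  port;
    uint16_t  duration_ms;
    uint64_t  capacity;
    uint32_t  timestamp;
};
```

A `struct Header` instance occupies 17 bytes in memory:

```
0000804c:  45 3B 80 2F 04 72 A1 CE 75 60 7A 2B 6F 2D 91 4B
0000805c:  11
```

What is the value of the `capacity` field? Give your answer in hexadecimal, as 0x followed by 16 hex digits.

0x72A1CE75607A2B6F

`capacity` follows `magic` (1 B), `port` (2 B), `duration_ms` (2 B), so it starts at offset 1 + 2 + 2 = 5 and occupies 8 bytes.
Bytes at offsets 5..12: 72 A1 CE 75 60 7A 2B 6F.
Big-endian stores the most-significant byte at the lowest address.
The bytes are already most-significant first: 0x72A1CE75607A2B6F.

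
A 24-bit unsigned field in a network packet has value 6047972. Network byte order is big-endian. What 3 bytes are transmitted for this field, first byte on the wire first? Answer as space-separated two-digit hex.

5C 48 E4

6047972 in hexadecimal, padded to 24 bits, is 0x5C48E4.
Split into bytes (most-significant first): 5C 48 E4.
In big-endian order the high byte comes first in memory.
So the memory order matches the most-significant-first order: 5C 48 E4.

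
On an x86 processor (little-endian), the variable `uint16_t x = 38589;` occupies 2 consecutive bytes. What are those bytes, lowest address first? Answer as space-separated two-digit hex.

BD 96

38589 in hexadecimal, padded to 16 bits, is 0x96BD.
Split into bytes (most-significant first): 96 BD.
Little-endian stores the least-significant byte at the lowest address.
So at ascending addresses the bytes are BD 96.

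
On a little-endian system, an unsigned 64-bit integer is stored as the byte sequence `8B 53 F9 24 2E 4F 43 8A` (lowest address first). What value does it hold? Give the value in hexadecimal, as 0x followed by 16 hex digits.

0x8A434F2E24F9538B

Little-endian: lowest address holds the least-significant byte.
Reassemble most-significant byte first: 8A 43 4F 2E 24 F9 53 8B → 0x8A434F2E24F9538B.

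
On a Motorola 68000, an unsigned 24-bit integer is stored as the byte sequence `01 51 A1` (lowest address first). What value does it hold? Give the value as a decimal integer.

86433

Big-endian: lowest address holds the most-significant byte.
The bytes are already most-significant first: 0x0151A1.
0x0151A1 = 86433.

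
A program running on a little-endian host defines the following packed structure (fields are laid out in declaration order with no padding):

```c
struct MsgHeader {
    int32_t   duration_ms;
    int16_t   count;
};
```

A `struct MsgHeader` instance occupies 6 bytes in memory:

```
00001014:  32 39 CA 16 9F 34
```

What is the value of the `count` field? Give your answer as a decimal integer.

13471

`count` follows `duration_ms` (4 bytes), so it starts at byte offset 4 and occupies 2 bytes.
Bytes at offsets 4..5: 9F 34.
Little-endian stores the least-significant byte at the lowest address.
Reassemble most-significant byte first: 34 9F → 0x349F.
0x349F = 13471.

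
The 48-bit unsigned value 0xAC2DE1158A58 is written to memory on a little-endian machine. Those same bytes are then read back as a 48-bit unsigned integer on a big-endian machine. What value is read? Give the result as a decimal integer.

97350095809964

Stored little-endian, the bytes at ascending addresses are 58 8A 15 E1 2D AC.
Read back as big-endian, the last byte is least significant, giving 0x588A15E12DAC.
0x588A15E12DAC = 97350095809964.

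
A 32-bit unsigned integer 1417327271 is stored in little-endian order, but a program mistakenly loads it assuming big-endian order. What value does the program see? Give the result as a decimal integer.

1417327271 in 32-bit hexadecimal is 0x547AB2A7.
Stored little-endian, the bytes at ascending addresses are A7 B2 7A 54.
Read back as big-endian, the last byte is least significant, giving 0xA7B27A54.
0xA7B27A54 = 2813491796.

2813491796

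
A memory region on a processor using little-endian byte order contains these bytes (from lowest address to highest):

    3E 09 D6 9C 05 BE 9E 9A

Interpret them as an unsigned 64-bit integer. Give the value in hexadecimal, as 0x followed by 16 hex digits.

0x9A9EBE059CD6093E

In little-endian order the low byte comes first in memory.
Reassemble most-significant byte first: 9A 9E BE 05 9C D6 09 3E → 0x9A9EBE059CD6093E.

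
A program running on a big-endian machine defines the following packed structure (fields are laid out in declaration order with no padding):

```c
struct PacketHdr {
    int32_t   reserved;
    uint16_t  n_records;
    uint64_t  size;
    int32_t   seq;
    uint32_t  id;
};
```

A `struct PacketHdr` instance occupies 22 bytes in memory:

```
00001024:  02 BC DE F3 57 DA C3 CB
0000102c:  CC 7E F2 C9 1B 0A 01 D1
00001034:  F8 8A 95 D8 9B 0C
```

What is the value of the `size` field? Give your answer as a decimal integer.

`size` follows `reserved` (4 B), `n_records` (2 B), so it starts at offset 4 + 2 = 6 and occupies 8 bytes.
Bytes at offsets 6..13: C3 CB CC 7E F2 C9 1B 0A.
In big-endian order the high byte comes first in memory.
The bytes are already most-significant first: 0xC3CBCC7EF2C91B0A.
0xC3CBCC7EF2C91B0A = 14108595103279422218.

14108595103279422218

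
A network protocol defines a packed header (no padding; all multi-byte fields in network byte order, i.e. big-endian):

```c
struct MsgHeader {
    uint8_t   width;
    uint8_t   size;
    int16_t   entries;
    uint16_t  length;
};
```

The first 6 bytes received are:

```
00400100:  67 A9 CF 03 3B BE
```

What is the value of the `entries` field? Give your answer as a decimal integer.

-12541

`entries` follows `width` (1 B), `size` (1 B), so it starts at offset 1 + 1 = 2 and occupies 2 bytes.
Bytes at offsets 2..3: CF 03.
In big-endian order the high byte comes first in memory.
The bytes are already most-significant first: 0xCF03.
Top bit is set, so as a signed 16-bit value this is 0xCF03 − 2^16 = -12541.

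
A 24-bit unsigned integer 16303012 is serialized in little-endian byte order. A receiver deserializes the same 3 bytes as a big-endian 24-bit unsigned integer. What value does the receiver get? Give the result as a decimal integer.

16303012 in 24-bit hexadecimal is 0xF8C3A4.
Stored little-endian, the bytes at ascending addresses are A4 C3 F8.
Read back as big-endian, the last byte is least significant, giving 0xA4C3F8.
0xA4C3F8 = 10798072.

10798072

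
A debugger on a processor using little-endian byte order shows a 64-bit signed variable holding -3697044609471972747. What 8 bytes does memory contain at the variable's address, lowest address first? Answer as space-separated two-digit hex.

Two's complement of -3697044609471972747 in 64 bits: 3697044609471972747 = 0x334E8A7C0A59858B; invert → 0xCCB17583F5A67A74; add 1 → 0xCCB17583F5A67A75.
Split into bytes (most-significant first): CC B1 75 83 F5 A6 7A 75.
Little-endian: lowest address holds the least-significant byte.
So at ascending addresses the bytes are 75 7A A6 F5 83 75 B1 CC.

75 7A A6 F5 83 75 B1 CC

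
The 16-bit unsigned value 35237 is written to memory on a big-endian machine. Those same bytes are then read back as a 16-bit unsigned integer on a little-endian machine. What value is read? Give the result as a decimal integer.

35237 in 16-bit hexadecimal is 0x89A5.
Stored big-endian, the bytes at ascending addresses are 89 A5.
Read back as little-endian, the first byte is least significant, giving 0xA589.
0xA589 = 42377.

42377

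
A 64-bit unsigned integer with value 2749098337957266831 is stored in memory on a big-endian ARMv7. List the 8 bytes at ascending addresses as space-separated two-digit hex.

2749098337957266831 in hexadecimal, padded to 64 bits, is 0x2626C25F7E8F458F.
Split into bytes (most-significant first): 26 26 C2 5F 7E 8F 45 8F.
In big-endian order the high byte comes first in memory.
So the memory order matches the most-significant-first order: 26 26 C2 5F 7E 8F 45 8F.

26 26 C2 5F 7E 8F 45 8F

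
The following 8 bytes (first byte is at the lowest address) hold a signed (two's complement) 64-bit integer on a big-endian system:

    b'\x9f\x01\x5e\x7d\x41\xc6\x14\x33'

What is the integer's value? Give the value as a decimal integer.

-6989201254634875853

In big-endian order the high byte comes first in memory.
The bytes are already most-significant first: 0x9F015E7D41C61433.
Top bit is set, so as a signed 64-bit value this is 0x9F015E7D41C61433 − 2^64 = -6989201254634875853.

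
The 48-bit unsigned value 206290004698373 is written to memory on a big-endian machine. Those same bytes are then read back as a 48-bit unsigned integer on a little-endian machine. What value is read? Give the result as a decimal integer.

206290004698373 in 48-bit hexadecimal is 0xBB9EA2736505.
Stored big-endian, the bytes at ascending addresses are BB 9E A2 73 65 05.
Read back as little-endian, the first byte is least significant, giving 0x056573A29EBB.
0x056573A29EBB = 5933289873083.

5933289873083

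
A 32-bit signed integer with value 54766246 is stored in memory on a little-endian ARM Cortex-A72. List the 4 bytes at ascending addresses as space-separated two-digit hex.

54766246 in hexadecimal, padded to 32 bits, is 0x0343AAA6.
Split into bytes (most-significant first): 03 43 AA A6.
Little-endian: lowest address holds the least-significant byte.
So at ascending addresses the bytes are A6 AA 43 03.

A6 AA 43 03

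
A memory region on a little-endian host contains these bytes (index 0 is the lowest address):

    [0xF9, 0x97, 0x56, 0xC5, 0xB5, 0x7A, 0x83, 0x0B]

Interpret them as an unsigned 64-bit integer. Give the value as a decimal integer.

829641677484759033

Little-endian stores the least-significant byte at the lowest address.
Reassemble most-significant byte first: 0B 83 7A B5 C5 56 97 F9 → 0x0B837AB5C55697F9.
0x0B837AB5C55697F9 = 829641677484759033.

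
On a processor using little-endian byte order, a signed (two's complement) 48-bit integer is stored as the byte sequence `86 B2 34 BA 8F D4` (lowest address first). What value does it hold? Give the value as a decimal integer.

In little-endian order the low byte comes first in memory.
Reassemble most-significant byte first: D4 8F BA 34 B2 86 → 0xD48FBA34B286.
Top bit is set, so as a signed 48-bit value this is 0xD48FBA34B286 − 2^48 = -47761207283066.

-47761207283066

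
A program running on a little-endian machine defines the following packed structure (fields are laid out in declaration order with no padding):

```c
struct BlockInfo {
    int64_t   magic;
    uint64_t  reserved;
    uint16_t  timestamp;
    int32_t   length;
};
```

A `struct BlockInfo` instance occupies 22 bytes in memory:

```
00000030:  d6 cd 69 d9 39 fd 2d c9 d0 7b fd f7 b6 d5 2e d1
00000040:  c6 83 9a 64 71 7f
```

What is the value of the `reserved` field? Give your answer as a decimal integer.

`reserved` follows `magic` (8 bytes), so it starts at byte offset 8 and occupies 8 bytes.
Bytes at offsets 8..15: D0 7B FD F7 B6 D5 2E D1.
Little-endian: lowest address holds the least-significant byte.
Reassemble most-significant byte first: D1 2E D5 B6 F7 FD 7B D0 → 0xD12ED5B6F7FD7BD0.
0xD12ED5B6F7FD7BD0 = 15073219984676977616.

15073219984676977616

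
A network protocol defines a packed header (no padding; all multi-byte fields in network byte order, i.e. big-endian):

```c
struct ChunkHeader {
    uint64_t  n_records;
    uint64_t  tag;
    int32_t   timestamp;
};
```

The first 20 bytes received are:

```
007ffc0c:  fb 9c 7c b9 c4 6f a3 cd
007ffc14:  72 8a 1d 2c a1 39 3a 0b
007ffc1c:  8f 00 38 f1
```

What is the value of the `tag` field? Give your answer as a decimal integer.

8253441344630503947

`tag` follows `n_records` (8 bytes), so it starts at byte offset 8 and occupies 8 bytes.
Bytes at offsets 8..15: 72 8A 1D 2C A1 39 3A 0B.
In big-endian order the high byte comes first in memory.
The bytes are already most-significant first: 0x728A1D2CA1393A0B.
0x728A1D2CA1393A0B = 8253441344630503947.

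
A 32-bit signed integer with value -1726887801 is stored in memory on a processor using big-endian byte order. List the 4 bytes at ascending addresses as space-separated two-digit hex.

Two's complement of -1726887801 in 32 bits: 1726887801 = 0x66EE3779; invert → 0x9911C886; add 1 → 0x9911C887.
Split into bytes (most-significant first): 99 11 C8 87.
In big-endian order the high byte comes first in memory.
So the memory order matches the most-significant-first order: 99 11 C8 87.

99 11 C8 87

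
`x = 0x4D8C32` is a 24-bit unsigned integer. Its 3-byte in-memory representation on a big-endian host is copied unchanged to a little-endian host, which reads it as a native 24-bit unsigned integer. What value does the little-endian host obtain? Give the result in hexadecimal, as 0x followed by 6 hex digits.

Stored big-endian, the bytes at ascending addresses are 4D 8C 32.
Read back as little-endian, the first byte is least significant, giving 0x328C4D.

0x328C4D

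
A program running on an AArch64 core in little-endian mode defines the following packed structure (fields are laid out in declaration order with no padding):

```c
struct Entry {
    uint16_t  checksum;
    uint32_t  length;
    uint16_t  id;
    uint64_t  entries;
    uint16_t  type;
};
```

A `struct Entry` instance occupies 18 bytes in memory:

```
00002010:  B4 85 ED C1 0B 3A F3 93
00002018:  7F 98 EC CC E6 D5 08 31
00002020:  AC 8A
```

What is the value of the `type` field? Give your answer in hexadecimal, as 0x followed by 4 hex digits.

`type` follows `checksum` (2 B), `length` (4 B), `id` (2 B), `entries` (8 B), so it starts at offset 2 + 4 + 2 + 8 = 16 and occupies 2 bytes.
Bytes at offsets 16..17: AC 8A.
In little-endian order the low byte comes first in memory.
Reassemble most-significant byte first: 8A AC → 0x8AAC.

0x8AAC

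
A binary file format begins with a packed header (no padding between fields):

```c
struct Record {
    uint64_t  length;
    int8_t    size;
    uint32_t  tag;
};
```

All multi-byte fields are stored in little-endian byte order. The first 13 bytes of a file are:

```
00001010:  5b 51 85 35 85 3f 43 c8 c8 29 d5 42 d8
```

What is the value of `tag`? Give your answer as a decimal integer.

3628258601

`tag` follows `length` (8 B), `size` (1 B), so it starts at offset 8 + 1 = 9 and occupies 4 bytes.
Bytes at offsets 9..12: 29 D5 42 D8.
Little-endian stores the least-significant byte at the lowest address.
Reassemble most-significant byte first: D8 42 D5 29 → 0xD842D529.
0xD842D529 = 3628258601.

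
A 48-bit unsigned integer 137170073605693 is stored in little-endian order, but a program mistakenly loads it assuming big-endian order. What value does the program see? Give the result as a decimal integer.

67991520002428

137170073605693 in 48-bit hexadecimal is 0x7CC16582D63D.
Stored little-endian, the bytes at ascending addresses are 3D D6 82 65 C1 7C.
Read back as big-endian, the last byte is least significant, giving 0x3DD68265C17C.
0x3DD68265C17C = 67991520002428.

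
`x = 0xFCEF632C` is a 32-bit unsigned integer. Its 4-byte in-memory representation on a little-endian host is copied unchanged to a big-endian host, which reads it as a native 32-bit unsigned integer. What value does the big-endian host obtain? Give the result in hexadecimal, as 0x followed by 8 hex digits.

Stored little-endian, the bytes at ascending addresses are 2C 63 EF FC.
Read back as big-endian, the last byte is least significant, giving 0x2C63EFFC.

0x2C63EFFC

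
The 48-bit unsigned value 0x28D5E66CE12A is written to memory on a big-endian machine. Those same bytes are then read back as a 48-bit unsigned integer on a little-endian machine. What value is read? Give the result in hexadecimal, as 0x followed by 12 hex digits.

0x2AE16CE6D528

Stored big-endian, the bytes at ascending addresses are 28 D5 E6 6C E1 2A.
Read back as little-endian, the first byte is least significant, giving 0x2AE16CE6D528.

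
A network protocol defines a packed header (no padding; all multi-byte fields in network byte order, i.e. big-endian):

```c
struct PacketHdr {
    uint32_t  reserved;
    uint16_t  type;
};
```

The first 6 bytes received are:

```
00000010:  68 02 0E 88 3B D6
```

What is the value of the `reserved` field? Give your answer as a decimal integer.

`reserved` is the first field, at byte offset 0, occupying 4 bytes.
Bytes at offsets 0..3: 68 02 0E 88.
Big-endian: lowest address holds the most-significant byte.
The bytes are already most-significant first: 0x68020E88.
0x68020E88 = 1744965256.

1744965256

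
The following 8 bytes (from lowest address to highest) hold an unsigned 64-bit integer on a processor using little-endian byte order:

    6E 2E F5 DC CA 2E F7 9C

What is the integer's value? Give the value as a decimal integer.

11310560437989617262

Little-endian: lowest address holds the least-significant byte.
Reassemble most-significant byte first: 9C F7 2E CA DC F5 2E 6E → 0x9CF72ECADCF52E6E.
0x9CF72ECADCF52E6E = 11310560437989617262.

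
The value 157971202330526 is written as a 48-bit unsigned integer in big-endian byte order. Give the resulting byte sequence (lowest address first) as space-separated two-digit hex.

8F AC 89 66 4F 9E

157971202330526 in hexadecimal, padded to 48 bits, is 0x8FAC89664F9E.
Split into bytes (most-significant first): 8F AC 89 66 4F 9E.
Big-endian stores the most-significant byte at the lowest address.
So the memory order matches the most-significant-first order: 8F AC 89 66 4F 9E.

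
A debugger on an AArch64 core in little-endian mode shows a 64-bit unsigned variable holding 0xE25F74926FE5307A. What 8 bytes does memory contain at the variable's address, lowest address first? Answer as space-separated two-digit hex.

7A 30 E5 6F 92 74 5F E2

Split into bytes (most-significant first): E2 5F 74 92 6F E5 30 7A.
Little-endian: lowest address holds the least-significant byte.
So at ascending addresses the bytes are 7A 30 E5 6F 92 74 5F E2.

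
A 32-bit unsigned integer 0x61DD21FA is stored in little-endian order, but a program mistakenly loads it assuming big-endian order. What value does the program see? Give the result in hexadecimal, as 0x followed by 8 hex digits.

Stored little-endian, the bytes at ascending addresses are FA 21 DD 61.
Read back as big-endian, the last byte is least significant, giving 0xFA21DD61.

0xFA21DD61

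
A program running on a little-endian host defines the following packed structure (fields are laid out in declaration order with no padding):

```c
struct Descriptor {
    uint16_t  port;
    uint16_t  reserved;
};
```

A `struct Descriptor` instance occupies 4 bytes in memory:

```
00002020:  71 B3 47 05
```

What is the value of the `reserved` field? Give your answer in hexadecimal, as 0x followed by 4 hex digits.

`reserved` follows `port` (2 bytes), so it starts at byte offset 2 and occupies 2 bytes.
Bytes at offsets 2..3: 47 05.
Little-endian stores the least-significant byte at the lowest address.
Reassemble most-significant byte first: 05 47 → 0x0547.

0x0547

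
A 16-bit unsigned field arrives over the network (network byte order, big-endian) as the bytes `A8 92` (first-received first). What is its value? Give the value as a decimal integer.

43154

Big-endian: lowest address holds the most-significant byte.
The bytes are already most-significant first: 0xA892.
0xA892 = 43154.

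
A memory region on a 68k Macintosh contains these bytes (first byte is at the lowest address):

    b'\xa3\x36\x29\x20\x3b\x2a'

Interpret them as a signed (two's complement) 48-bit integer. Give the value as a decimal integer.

-102021963171030

Big-endian stores the most-significant byte at the lowest address.
The bytes are already most-significant first: 0xA33629203B2A.
Top bit is set, so as a signed 48-bit value this is 0xA33629203B2A − 2^48 = -102021963171030.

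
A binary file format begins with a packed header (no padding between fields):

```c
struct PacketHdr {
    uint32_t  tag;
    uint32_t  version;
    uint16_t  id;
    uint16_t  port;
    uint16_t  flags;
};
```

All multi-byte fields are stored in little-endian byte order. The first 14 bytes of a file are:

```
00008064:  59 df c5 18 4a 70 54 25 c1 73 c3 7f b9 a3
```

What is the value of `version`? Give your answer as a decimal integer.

`version` follows `tag` (4 bytes), so it starts at byte offset 4 and occupies 4 bytes.
Bytes at offsets 4..7: 4A 70 54 25.
In little-endian order the low byte comes first in memory.
Reassemble most-significant byte first: 25 54 70 4A → 0x2554704A.
0x2554704A = 626290762.

626290762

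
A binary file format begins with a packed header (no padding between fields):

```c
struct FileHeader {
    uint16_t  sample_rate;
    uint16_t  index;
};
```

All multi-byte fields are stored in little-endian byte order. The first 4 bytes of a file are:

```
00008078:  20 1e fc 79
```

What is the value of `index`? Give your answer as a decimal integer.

`index` follows `sample_rate` (2 bytes), so it starts at byte offset 2 and occupies 2 bytes.
Bytes at offsets 2..3: FC 79.
Little-endian stores the least-significant byte at the lowest address.
Reassemble most-significant byte first: 79 FC → 0x79FC.
0x79FC = 31228.

31228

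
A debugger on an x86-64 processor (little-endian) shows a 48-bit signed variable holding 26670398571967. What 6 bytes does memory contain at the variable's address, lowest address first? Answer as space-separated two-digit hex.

BF 05 A2 AF 41 18

26670398571967 in hexadecimal, padded to 48 bits, is 0x1841AFA205BF.
Split into bytes (most-significant first): 18 41 AF A2 05 BF.
Little-endian stores the least-significant byte at the lowest address.
So at ascending addresses the bytes are BF 05 A2 AF 41 18.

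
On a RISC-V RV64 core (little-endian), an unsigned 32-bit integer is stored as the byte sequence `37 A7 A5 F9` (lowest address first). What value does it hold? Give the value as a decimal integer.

Little-endian stores the least-significant byte at the lowest address.
Reassemble most-significant byte first: F9 A5 A7 37 → 0xF9A5A737.
0xF9A5A737 = 4188383031.

4188383031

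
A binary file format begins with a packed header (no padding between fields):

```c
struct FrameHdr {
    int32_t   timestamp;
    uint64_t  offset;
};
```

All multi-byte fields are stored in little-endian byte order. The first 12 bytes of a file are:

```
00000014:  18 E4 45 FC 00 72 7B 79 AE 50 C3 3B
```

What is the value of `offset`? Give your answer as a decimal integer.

4306374378988990976

`offset` follows `timestamp` (4 bytes), so it starts at byte offset 4 and occupies 8 bytes.
Bytes at offsets 4..11: 00 72 7B 79 AE 50 C3 3B.
Little-endian: lowest address holds the least-significant byte.
Reassemble most-significant byte first: 3B C3 50 AE 79 7B 72 00 → 0x3BC350AE797B7200.
0x3BC350AE797B7200 = 4306374378988990976.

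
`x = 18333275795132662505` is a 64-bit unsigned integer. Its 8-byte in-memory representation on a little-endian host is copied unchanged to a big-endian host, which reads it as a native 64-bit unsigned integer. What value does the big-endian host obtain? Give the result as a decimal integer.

16808039271756819710

18333275795132662505 in 64-bit hexadecimal is 0xFE6CE133AA2642E9.
Stored little-endian, the bytes at ascending addresses are E9 42 26 AA 33 E1 6C FE.
Read back as big-endian, the last byte is least significant, giving 0xE94226AA33E16CFE.
0xE94226AA33E16CFE = 16808039271756819710.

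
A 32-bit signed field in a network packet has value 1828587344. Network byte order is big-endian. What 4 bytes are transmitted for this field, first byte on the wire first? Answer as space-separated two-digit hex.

6C FE 07 50

1828587344 in hexadecimal, padded to 32 bits, is 0x6CFE0750.
Split into bytes (most-significant first): 6C FE 07 50.
In big-endian order the high byte comes first in memory.
So the memory order matches the most-significant-first order: 6C FE 07 50.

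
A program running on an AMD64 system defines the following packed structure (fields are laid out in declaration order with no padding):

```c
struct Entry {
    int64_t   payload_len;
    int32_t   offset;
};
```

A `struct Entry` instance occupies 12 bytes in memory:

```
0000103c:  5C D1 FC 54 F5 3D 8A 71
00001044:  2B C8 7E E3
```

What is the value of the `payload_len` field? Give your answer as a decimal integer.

8181419796974063964

`payload_len` is the first field, at byte offset 0, occupying 8 bytes.
Bytes at offsets 0..7: 5C D1 FC 54 F5 3D 8A 71.
Little-endian stores the least-significant byte at the lowest address.
Reassemble most-significant byte first: 71 8A 3D F5 54 FC D1 5C → 0x718A3DF554FCD15C.
0x718A3DF554FCD15C = 8181419796974063964.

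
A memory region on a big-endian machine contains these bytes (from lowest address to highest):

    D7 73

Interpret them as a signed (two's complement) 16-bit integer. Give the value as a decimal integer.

-10381

Big-endian: lowest address holds the most-significant byte.
The bytes are already most-significant first: 0xD773.
Top bit is set, so as a signed 16-bit value this is 0xD773 − 2^16 = -10381.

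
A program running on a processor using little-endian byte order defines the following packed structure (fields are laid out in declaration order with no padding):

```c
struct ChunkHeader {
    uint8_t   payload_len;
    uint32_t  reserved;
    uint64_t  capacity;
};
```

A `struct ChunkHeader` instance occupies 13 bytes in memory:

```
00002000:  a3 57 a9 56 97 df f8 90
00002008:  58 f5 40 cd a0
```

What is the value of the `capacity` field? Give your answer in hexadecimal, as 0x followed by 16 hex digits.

0xA0CD40F55890F8DF

`capacity` follows `payload_len` (1 B), `reserved` (4 B), so it starts at offset 1 + 4 = 5 and occupies 8 bytes.
Bytes at offsets 5..12: DF F8 90 58 F5 40 CD A0.
Little-endian stores the least-significant byte at the lowest address.
Reassemble most-significant byte first: A0 CD 40 F5 58 90 F8 DF → 0xA0CD40F55890F8DF.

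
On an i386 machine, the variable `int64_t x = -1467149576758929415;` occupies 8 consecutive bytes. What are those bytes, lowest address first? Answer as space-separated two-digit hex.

F9 57 EB B4 3B A3 A3 EB

Two's complement of -1467149576758929415 in 64 bits: 1467149576758929415 = 0x145C5CC44B14A807; invert → 0xEBA3A33BB4EB57F8; add 1 → 0xEBA3A33BB4EB57F9.
Split into bytes (most-significant first): EB A3 A3 3B B4 EB 57 F9.
Little-endian: lowest address holds the least-significant byte.
So at ascending addresses the bytes are F9 57 EB B4 3B A3 A3 EB.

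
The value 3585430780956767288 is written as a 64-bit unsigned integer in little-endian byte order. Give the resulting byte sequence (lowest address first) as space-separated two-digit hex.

3585430780956767288 in hexadecimal, padded to 64 bits, is 0x31C2024C81ADF438.
Split into bytes (most-significant first): 31 C2 02 4C 81 AD F4 38.
Little-endian: lowest address holds the least-significant byte.
So at ascending addresses the bytes are 38 F4 AD 81 4C 02 C2 31.

38 F4 AD 81 4C 02 C2 31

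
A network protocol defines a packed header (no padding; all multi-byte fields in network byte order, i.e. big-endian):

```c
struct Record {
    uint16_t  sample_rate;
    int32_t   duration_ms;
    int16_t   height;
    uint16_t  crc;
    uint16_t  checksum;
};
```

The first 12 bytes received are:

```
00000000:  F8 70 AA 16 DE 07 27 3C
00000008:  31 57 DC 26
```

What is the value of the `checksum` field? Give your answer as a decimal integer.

56358

`checksum` follows `sample_rate` (2 B), `duration_ms` (4 B), `height` (2 B), `crc` (2 B), so it starts at offset 2 + 4 + 2 + 2 = 10 and occupies 2 bytes.
Bytes at offsets 10..11: DC 26.
In big-endian order the high byte comes first in memory.
The bytes are already most-significant first: 0xDC26.
0xDC26 = 56358.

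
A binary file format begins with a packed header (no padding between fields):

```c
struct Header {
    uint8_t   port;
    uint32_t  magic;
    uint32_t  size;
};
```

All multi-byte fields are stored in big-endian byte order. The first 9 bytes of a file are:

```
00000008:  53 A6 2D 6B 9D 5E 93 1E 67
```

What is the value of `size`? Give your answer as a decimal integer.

1586699879

`size` follows `port` (1 B), `magic` (4 B), so it starts at offset 1 + 4 = 5 and occupies 4 bytes.
Bytes at offsets 5..8: 5E 93 1E 67.
Big-endian: lowest address holds the most-significant byte.
The bytes are already most-significant first: 0x5E931E67.
0x5E931E67 = 1586699879.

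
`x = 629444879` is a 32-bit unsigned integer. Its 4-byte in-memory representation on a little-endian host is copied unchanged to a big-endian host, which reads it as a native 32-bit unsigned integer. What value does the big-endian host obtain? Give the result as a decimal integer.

629444879 in 32-bit hexadecimal is 0x2584910F.
Stored little-endian, the bytes at ascending addresses are 0F 91 84 25.
Read back as big-endian, the last byte is least significant, giving 0x0F918425.
0x0F918425 = 261194789.

261194789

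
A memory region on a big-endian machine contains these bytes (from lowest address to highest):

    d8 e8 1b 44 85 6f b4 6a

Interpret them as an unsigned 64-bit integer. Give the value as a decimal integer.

15629772487899722858

Big-endian: lowest address holds the most-significant byte.
The bytes are already most-significant first: 0xD8E81B44856FB46A.
0xD8E81B44856FB46A = 15629772487899722858.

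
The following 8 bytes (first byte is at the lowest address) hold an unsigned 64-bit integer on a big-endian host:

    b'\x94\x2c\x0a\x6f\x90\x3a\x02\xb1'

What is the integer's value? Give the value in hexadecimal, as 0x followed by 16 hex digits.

Big-endian: lowest address holds the most-significant byte.
The bytes are already most-significant first: 0x942C0A6F903A02B1.

0x942C0A6F903A02B1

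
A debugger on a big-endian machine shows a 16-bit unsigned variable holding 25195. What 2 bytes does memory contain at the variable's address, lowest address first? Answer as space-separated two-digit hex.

25195 in hexadecimal, padded to 16 bits, is 0x626B.
Split into bytes (most-significant first): 62 6B.
Big-endian: lowest address holds the most-significant byte.
So the memory order matches the most-significant-first order: 62 6B.

62 6B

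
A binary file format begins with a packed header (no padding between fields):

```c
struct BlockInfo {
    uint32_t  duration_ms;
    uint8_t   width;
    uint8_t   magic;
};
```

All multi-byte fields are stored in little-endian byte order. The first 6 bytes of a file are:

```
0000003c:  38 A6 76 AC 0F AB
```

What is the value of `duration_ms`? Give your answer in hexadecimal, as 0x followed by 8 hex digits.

`duration_ms` is the first field, at byte offset 0, occupying 4 bytes.
Bytes at offsets 0..3: 38 A6 76 AC.
Little-endian stores the least-significant byte at the lowest address.
Reassemble most-significant byte first: AC 76 A6 38 → 0xAC76A638.

0xAC76A638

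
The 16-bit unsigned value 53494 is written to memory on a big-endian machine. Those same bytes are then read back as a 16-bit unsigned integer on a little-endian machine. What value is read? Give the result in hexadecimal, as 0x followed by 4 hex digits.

53494 in 16-bit hexadecimal is 0xD0F6.
Stored big-endian, the bytes at ascending addresses are D0 F6.
Read back as little-endian, the first byte is least significant, giving 0xF6D0.

0xF6D0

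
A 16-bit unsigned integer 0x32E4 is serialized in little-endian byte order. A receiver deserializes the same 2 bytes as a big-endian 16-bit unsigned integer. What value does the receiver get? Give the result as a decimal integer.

58418

Stored little-endian, the bytes at ascending addresses are E4 32.
Read back as big-endian, the last byte is least significant, giving 0xE432.
0xE432 = 58418.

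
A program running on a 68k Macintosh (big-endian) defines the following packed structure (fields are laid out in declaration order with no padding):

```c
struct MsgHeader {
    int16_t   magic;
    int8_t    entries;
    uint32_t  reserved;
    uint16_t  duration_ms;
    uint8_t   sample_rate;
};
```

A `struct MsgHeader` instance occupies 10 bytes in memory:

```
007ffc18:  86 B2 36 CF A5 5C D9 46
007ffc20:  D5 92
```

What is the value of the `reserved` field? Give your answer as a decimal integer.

3483720921

`reserved` follows `magic` (2 B), `entries` (1 B), so it starts at offset 2 + 1 = 3 and occupies 4 bytes.
Bytes at offsets 3..6: CF A5 5C D9.
In big-endian order the high byte comes first in memory.
The bytes are already most-significant first: 0xCFA55CD9.
0xCFA55CD9 = 3483720921.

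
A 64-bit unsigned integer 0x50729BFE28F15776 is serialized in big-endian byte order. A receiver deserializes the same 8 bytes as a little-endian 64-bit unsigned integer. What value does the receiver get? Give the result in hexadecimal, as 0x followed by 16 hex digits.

Stored big-endian, the bytes at ascending addresses are 50 72 9B FE 28 F1 57 76.
Read back as little-endian, the first byte is least significant, giving 0x7657F128FE9B7250.

0x7657F128FE9B7250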